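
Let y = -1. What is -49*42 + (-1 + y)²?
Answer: -2054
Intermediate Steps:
-49*42 + (-1 + y)² = -49*42 + (-1 - 1)² = -2058 + (-2)² = -2058 + 4 = -2054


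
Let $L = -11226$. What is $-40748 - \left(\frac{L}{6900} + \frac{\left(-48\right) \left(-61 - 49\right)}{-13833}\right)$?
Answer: $- \frac{216061731019}{5302650} \approx -40746.0$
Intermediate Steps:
$-40748 - \left(\frac{L}{6900} + \frac{\left(-48\right) \left(-61 - 49\right)}{-13833}\right) = -40748 - \left(- \frac{11226}{6900} + \frac{\left(-48\right) \left(-61 - 49\right)}{-13833}\right) = -40748 - \left(\left(-11226\right) \frac{1}{6900} + \left(-48\right) \left(-110\right) \left(- \frac{1}{13833}\right)\right) = -40748 - \left(- \frac{1871}{1150} + 5280 \left(- \frac{1}{13833}\right)\right) = -40748 - \left(- \frac{1871}{1150} - \frac{1760}{4611}\right) = -40748 - - \frac{10651181}{5302650} = -40748 + \frac{10651181}{5302650} = - \frac{216061731019}{5302650}$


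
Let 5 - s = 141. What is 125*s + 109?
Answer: -16891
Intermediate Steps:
s = -136 (s = 5 - 1*141 = 5 - 141 = -136)
125*s + 109 = 125*(-136) + 109 = -17000 + 109 = -16891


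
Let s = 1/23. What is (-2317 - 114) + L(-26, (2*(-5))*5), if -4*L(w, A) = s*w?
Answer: -111813/46 ≈ -2430.7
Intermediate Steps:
s = 1/23 ≈ 0.043478
L(w, A) = -w/92
(-2317 - 114) + L(-26, (2*(-5))*5) = (-2317 - 114) - 1/92*(-26) = -2431 + 13/46 = -111813/46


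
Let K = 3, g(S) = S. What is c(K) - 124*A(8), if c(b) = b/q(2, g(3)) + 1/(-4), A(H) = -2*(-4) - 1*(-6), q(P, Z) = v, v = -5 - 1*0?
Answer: -34737/20 ≈ -1736.8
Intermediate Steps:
v = -5 (v = -5 + 0 = -5)
q(P, Z) = -5
A(H) = 14 (A(H) = 8 + 6 = 14)
c(b) = -¼ - b/5 (c(b) = b/(-5) + 1/(-4) = b*(-⅕) + 1*(-¼) = -b/5 - ¼ = -¼ - b/5)
c(K) - 124*A(8) = (-¼ - ⅕*3) - 124*14 = (-¼ - ⅗) - 1736 = -17/20 - 1736 = -34737/20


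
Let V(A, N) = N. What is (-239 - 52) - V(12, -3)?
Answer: -288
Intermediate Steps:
(-239 - 52) - V(12, -3) = (-239 - 52) - 1*(-3) = -291 + 3 = -288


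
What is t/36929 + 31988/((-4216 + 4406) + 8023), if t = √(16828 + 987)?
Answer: 31988/8213 + √17815/36929 ≈ 3.8984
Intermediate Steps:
t = √17815 ≈ 133.47
t/36929 + 31988/((-4216 + 4406) + 8023) = √17815/36929 + 31988/((-4216 + 4406) + 8023) = √17815*(1/36929) + 31988/(190 + 8023) = √17815/36929 + 31988/8213 = 31988/8213 + √17815/36929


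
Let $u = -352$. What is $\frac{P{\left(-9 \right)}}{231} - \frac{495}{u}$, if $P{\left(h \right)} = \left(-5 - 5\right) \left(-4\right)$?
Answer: $\frac{11675}{7392} \approx 1.5794$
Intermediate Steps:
$P{\left(h \right)} = 40$ ($P{\left(h \right)} = \left(-10\right) \left(-4\right) = 40$)
$\frac{P{\left(-9 \right)}}{231} - \frac{495}{u} = \frac{40}{231} - \frac{495}{-352} = 40 \cdot \frac{1}{231} - - \frac{45}{32} = \frac{40}{231} + \frac{45}{32} = \frac{11675}{7392}$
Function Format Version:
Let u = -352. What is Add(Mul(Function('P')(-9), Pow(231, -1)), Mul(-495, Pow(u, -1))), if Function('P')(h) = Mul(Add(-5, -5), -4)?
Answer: Rational(11675, 7392) ≈ 1.5794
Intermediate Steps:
Function('P')(h) = 40 (Function('P')(h) = Mul(-10, -4) = 40)
Add(Mul(Function('P')(-9), Pow(231, -1)), Mul(-495, Pow(u, -1))) = Add(Mul(40, Pow(231, -1)), Mul(-495, Pow(-352, -1))) = Add(Mul(40, Rational(1, 231)), Mul(-495, Rational(-1, 352))) = Add(Rational(40, 231), Rational(45, 32)) = Rational(11675, 7392)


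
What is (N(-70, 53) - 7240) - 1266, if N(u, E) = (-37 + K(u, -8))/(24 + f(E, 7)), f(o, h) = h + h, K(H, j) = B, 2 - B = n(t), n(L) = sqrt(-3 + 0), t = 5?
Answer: -323263/38 - I*sqrt(3)/38 ≈ -8506.9 - 0.04558*I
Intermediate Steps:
n(L) = I*sqrt(3) (n(L) = sqrt(-3) = I*sqrt(3))
B = 2 - I*sqrt(3) ≈ 2.0 - 1.732*I
K(H, j) = 2 - I*sqrt(3)
f(o, h) = 2*h
N(u, E) = -35/38 - I*sqrt(3)/38 (N(u, E) = (-37 + (2 - I*sqrt(3)))/(24 + 2*7) = (-35 - I*sqrt(3))/(24 + 14) = (-35 - I*sqrt(3))/38 = (-35 - I*sqrt(3))*(1/38) = -35/38 - I*sqrt(3)/38)
(N(-70, 53) - 7240) - 1266 = ((-35/38 - I*sqrt(3)/38) - 7240) - 1266 = (-275155/38 - I*sqrt(3)/38) - 1266 = -323263/38 - I*sqrt(3)/38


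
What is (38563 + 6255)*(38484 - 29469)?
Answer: 404034270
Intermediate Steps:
(38563 + 6255)*(38484 - 29469) = 44818*9015 = 404034270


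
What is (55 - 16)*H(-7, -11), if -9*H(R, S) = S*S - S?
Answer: -572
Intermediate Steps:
H(R, S) = -S²/9 + S/9 (H(R, S) = -(S*S - S)/9 = -(S² - S)/9 = -S²/9 + S/9)
(55 - 16)*H(-7, -11) = (55 - 16)*((⅑)*(-11)*(1 - 1*(-11))) = 39*((⅑)*(-11)*(1 + 11)) = 39*((⅑)*(-11)*12) = 39*(-44/3) = -572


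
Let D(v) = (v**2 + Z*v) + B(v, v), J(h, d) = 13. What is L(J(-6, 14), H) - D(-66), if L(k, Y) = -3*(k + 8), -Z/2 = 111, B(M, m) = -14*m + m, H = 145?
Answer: -19929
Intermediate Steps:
B(M, m) = -13*m
Z = -222 (Z = -2*111 = -222)
D(v) = v**2 - 235*v (D(v) = (v**2 - 222*v) - 13*v = v**2 - 235*v)
L(k, Y) = -24 - 3*k (L(k, Y) = -3*(8 + k) = -24 - 3*k)
L(J(-6, 14), H) - D(-66) = (-24 - 3*13) - (-66)*(-235 - 66) = (-24 - 39) - (-66)*(-301) = -63 - 1*19866 = -63 - 19866 = -19929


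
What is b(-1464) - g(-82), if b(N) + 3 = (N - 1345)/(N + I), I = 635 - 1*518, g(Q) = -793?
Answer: 1066939/1347 ≈ 792.08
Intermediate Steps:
I = 117 (I = 635 - 518 = 117)
b(N) = -3 + (-1345 + N)/(117 + N) (b(N) = -3 + (N - 1345)/(N + 117) = -3 + (-1345 + N)/(117 + N))
b(-1464) - g(-82) = 2*(-848 - 1*(-1464))/(117 - 1464) - 1*(-793) = 2*(-848 + 1464)/(-1347) + 793 = 2*(-1/1347)*616 + 793 = -1232/1347 + 793 = 1066939/1347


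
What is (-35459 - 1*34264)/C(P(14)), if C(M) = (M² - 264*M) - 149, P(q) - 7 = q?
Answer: 69723/5252 ≈ 13.276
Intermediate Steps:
P(q) = 7 + q
C(M) = -149 + M² - 264*M
(-35459 - 1*34264)/C(P(14)) = (-35459 - 1*34264)/(-149 + (7 + 14)² - 264*(7 + 14)) = (-35459 - 34264)/(-149 + 21² - 264*21) = -69723/(-149 + 441 - 5544) = -69723/(-5252) = -69723*(-1/5252) = 69723/5252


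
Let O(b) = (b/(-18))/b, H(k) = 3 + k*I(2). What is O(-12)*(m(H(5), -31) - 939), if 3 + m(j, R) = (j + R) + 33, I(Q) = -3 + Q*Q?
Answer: 466/9 ≈ 51.778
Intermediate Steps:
I(Q) = -3 + Q²
H(k) = 3 + k (H(k) = 3 + k*(-3 + 2²) = 3 + k*(-3 + 4) = 3 + k*1 = 3 + k)
m(j, R) = 30 + R + j (m(j, R) = -3 + ((j + R) + 33) = -3 + ((R + j) + 33) = -3 + (33 + R + j) = 30 + R + j)
O(b) = -1/18 (O(b) = (b*(-1/18))/b = (-b/18)/b = -1/18)
O(-12)*(m(H(5), -31) - 939) = -((30 - 31 + (3 + 5)) - 939)/18 = -((30 - 31 + 8) - 939)/18 = -(7 - 939)/18 = -1/18*(-932) = 466/9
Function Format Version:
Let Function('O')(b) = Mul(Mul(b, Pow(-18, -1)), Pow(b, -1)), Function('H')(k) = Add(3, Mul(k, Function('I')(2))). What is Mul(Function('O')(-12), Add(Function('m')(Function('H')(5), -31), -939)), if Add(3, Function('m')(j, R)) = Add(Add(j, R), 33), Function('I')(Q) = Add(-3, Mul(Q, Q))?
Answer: Rational(466, 9) ≈ 51.778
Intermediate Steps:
Function('I')(Q) = Add(-3, Pow(Q, 2))
Function('H')(k) = Add(3, k) (Function('H')(k) = Add(3, Mul(k, Add(-3, Pow(2, 2)))) = Add(3, Mul(k, Add(-3, 4))) = Add(3, Mul(k, 1)) = Add(3, k))
Function('m')(j, R) = Add(30, R, j) (Function('m')(j, R) = Add(-3, Add(Add(j, R), 33)) = Add(-3, Add(Add(R, j), 33)) = Add(-3, Add(33, R, j)) = Add(30, R, j))
Function('O')(b) = Rational(-1, 18) (Function('O')(b) = Mul(Mul(b, Rational(-1, 18)), Pow(b, -1)) = Mul(Mul(Rational(-1, 18), b), Pow(b, -1)) = Rational(-1, 18))
Mul(Function('O')(-12), Add(Function('m')(Function('H')(5), -31), -939)) = Mul(Rational(-1, 18), Add(Add(30, -31, Add(3, 5)), -939)) = Mul(Rational(-1, 18), Add(Add(30, -31, 8), -939)) = Mul(Rational(-1, 18), Add(7, -939)) = Mul(Rational(-1, 18), -932) = Rational(466, 9)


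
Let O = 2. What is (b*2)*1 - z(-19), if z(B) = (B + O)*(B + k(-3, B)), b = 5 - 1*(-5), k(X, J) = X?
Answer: -354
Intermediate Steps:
b = 10 (b = 5 + 5 = 10)
z(B) = (-3 + B)*(2 + B) (z(B) = (B + 2)*(B - 3) = (2 + B)*(-3 + B) = (-3 + B)*(2 + B))
(b*2)*1 - z(-19) = (10*2)*1 - (-6 + (-19)² - 1*(-19)) = 20*1 - (-6 + 361 + 19) = 20 - 1*374 = 20 - 374 = -354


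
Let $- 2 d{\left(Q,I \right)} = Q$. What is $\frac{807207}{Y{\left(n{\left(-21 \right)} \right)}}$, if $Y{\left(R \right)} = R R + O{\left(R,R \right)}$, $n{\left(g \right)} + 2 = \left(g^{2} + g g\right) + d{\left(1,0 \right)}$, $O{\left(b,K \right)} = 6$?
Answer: $\frac{3228828}{3094105} \approx 1.0435$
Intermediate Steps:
$d{\left(Q,I \right)} = - \frac{Q}{2}$
$n{\left(g \right)} = - \frac{5}{2} + 2 g^{2}$ ($n{\left(g \right)} = -2 - \left(\frac{1}{2} - g^{2} - g g\right) = -2 + \left(\left(g^{2} + g^{2}\right) - \frac{1}{2}\right) = -2 + \left(2 g^{2} - \frac{1}{2}\right) = -2 + \left(- \frac{1}{2} + 2 g^{2}\right) = - \frac{5}{2} + 2 g^{2}$)
$Y{\left(R \right)} = 6 + R^{2}$ ($Y{\left(R \right)} = R R + 6 = R^{2} + 6 = 6 + R^{2}$)
$\frac{807207}{Y{\left(n{\left(-21 \right)} \right)}} = \frac{807207}{6 + \left(- \frac{5}{2} + 2 \left(-21\right)^{2}\right)^{2}} = \frac{807207}{6 + \left(- \frac{5}{2} + 2 \cdot 441\right)^{2}} = \frac{807207}{6 + \left(- \frac{5}{2} + 882\right)^{2}} = \frac{807207}{6 + \left(\frac{1759}{2}\right)^{2}} = \frac{807207}{6 + \frac{3094081}{4}} = \frac{807207}{\frac{3094105}{4}} = 807207 \cdot \frac{4}{3094105} = \frac{3228828}{3094105}$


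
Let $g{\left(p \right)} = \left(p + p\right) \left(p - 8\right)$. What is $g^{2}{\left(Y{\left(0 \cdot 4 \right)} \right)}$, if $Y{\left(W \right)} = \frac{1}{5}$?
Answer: $\frac{6084}{625} \approx 9.7344$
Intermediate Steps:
$Y{\left(W \right)} = \frac{1}{5}$
$g{\left(p \right)} = 2 p \left(-8 + p\right)$
$g^{2}{\left(Y{\left(0 \cdot 4 \right)} \right)} = \left(2 \cdot \frac{1}{5} \left(-8 + \frac{1}{5}\right)\right)^{2} = \left(2 \cdot \frac{1}{5} \left(- \frac{39}{5}\right)\right)^{2} = \left(- \frac{78}{25}\right)^{2} = \frac{6084}{625}$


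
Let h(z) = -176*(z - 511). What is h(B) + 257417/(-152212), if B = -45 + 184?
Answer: 9965366647/152212 ≈ 65470.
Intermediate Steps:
B = 139
h(z) = 89936 - 176*z (h(z) = -176*(-511 + z) = 89936 - 176*z)
h(B) + 257417/(-152212) = (89936 - 176*139) + 257417/(-152212) = (89936 - 24464) + 257417*(-1/152212) = 65472 - 257417/152212 = 9965366647/152212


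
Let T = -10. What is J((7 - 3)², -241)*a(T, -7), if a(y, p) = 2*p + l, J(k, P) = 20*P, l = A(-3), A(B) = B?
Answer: 81940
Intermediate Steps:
l = -3
a(y, p) = -3 + 2*p (a(y, p) = 2*p - 3 = -3 + 2*p)
J((7 - 3)², -241)*a(T, -7) = (20*(-241))*(-3 + 2*(-7)) = -4820*(-3 - 14) = -4820*(-17) = 81940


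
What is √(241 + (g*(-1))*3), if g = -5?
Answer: 16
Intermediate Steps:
√(241 + (g*(-1))*3) = √(241 - 5*(-1)*3) = √(241 + 5*3) = √(241 + 15) = √256 = 16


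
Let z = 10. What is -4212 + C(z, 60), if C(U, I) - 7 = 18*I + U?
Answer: -3115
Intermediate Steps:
C(U, I) = 7 + U + 18*I (C(U, I) = 7 + (18*I + U) = 7 + (U + 18*I) = 7 + U + 18*I)
-4212 + C(z, 60) = -4212 + (7 + 10 + 18*60) = -4212 + (7 + 10 + 1080) = -4212 + 1097 = -3115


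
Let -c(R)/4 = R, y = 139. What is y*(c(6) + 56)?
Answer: 4448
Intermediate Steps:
c(R) = -4*R
y*(c(6) + 56) = 139*(-4*6 + 56) = 139*(-24 + 56) = 139*32 = 4448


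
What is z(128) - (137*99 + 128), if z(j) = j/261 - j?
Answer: -3606631/261 ≈ -13819.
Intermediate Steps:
z(j) = -260*j/261 (z(j) = j*(1/261) - j = j/261 - j = -260*j/261)
z(128) - (137*99 + 128) = -260/261*128 - (137*99 + 128) = -33280/261 - (13563 + 128) = -33280/261 - 1*13691 = -33280/261 - 13691 = -3606631/261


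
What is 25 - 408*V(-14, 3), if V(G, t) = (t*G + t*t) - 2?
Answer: 14305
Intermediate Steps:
V(G, t) = -2 + t**2 + G*t (V(G, t) = (G*t + t**2) - 2 = (t**2 + G*t) - 2 = -2 + t**2 + G*t)
25 - 408*V(-14, 3) = 25 - 408*(-2 + 3**2 - 14*3) = 25 - 408*(-2 + 9 - 42) = 25 - 408*(-35) = 25 + 14280 = 14305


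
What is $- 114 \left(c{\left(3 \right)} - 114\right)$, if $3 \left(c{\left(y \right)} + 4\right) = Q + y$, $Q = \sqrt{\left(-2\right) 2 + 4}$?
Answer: $13338$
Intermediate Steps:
$Q = 0$ ($Q = \sqrt{-4 + 4} = \sqrt{0} = 0$)
$c{\left(y \right)} = -4 + \frac{y}{3}$ ($c{\left(y \right)} = -4 + \frac{0 + y}{3} = -4 + \frac{y}{3}$)
$- 114 \left(c{\left(3 \right)} - 114\right) = - 114 \left(\left(-4 + \frac{1}{3} \cdot 3\right) - 114\right) = - 114 \left(\left(-4 + 1\right) - 114\right) = - 114 \left(-3 - 114\right) = \left(-114\right) \left(-117\right) = 13338$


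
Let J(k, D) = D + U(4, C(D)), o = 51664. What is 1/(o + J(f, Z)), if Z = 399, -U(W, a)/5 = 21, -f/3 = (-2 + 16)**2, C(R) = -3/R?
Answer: 1/51958 ≈ 1.9246e-5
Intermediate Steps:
f = -588 (f = -3*(-2 + 16)**2 = -3*14**2 = -3*196 = -588)
U(W, a) = -105 (U(W, a) = -5*21 = -105)
J(k, D) = -105 + D (J(k, D) = D - 105 = -105 + D)
1/(o + J(f, Z)) = 1/(51664 + (-105 + 399)) = 1/(51664 + 294) = 1/51958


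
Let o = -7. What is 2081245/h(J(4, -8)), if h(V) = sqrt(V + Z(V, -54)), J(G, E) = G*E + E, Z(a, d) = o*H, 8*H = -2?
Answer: -4162490*I*sqrt(17)/51 ≈ -3.3652e+5*I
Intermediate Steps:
H = -1/4 (H = (1/8)*(-2) = -1/4 ≈ -0.25000)
Z(a, d) = 7/4 (Z(a, d) = -7*(-1/4) = 7/4)
J(G, E) = E + E*G (J(G, E) = E*G + E = E + E*G)
h(V) = sqrt(7/4 + V) (h(V) = sqrt(V + 7/4) = sqrt(7/4 + V))
2081245/h(J(4, -8)) = 2081245/((sqrt(7 + 4*(-8*(1 + 4)))/2)) = 2081245/((sqrt(7 + 4*(-8*5))/2)) = 2081245/((sqrt(7 + 4*(-40))/2)) = 2081245/((sqrt(7 - 160)/2)) = 2081245/((sqrt(-153)/2)) = 2081245/(((3*I*sqrt(17))/2)) = 2081245/((3*I*sqrt(17)/2)) = 2081245*(-2*I*sqrt(17)/51) = -4162490*I*sqrt(17)/51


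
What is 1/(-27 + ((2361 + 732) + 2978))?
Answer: 1/6044 ≈ 0.00016545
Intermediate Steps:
1/(-27 + ((2361 + 732) + 2978)) = 1/(-27 + (3093 + 2978)) = 1/(-27 + 6071) = 1/6044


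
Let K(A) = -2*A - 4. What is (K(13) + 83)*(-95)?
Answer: -5035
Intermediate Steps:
K(A) = -4 - 2*A
(K(13) + 83)*(-95) = ((-4 - 2*13) + 83)*(-95) = ((-4 - 26) + 83)*(-95) = (-30 + 83)*(-95) = 53*(-95) = -5035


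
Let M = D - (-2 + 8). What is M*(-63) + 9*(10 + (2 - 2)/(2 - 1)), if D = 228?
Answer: -13896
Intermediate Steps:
M = 222 (M = 228 - (-2 + 8) = 228 - 6 = 222)
M*(-63) + 9*(10 + (2 - 2)/(2 - 1)) = 222*(-63) + 9*(10 + (2 - 2)/(2 - 1)) = -13986 + 9*(10 + 0/1) = -13986 + 9*(10 + 0*1) = -13986 + 9*(10 + 0) = -13986 + 9*10 = -13986 + 90 = -13896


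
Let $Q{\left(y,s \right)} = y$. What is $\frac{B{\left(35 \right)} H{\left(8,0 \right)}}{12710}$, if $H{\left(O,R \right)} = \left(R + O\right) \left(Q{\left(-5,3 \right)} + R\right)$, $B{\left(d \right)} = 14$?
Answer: $- \frac{56}{1271} \approx -0.04406$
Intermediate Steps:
$H{\left(O,R \right)} = \left(-5 + R\right) \left(O + R\right)$ ($H{\left(O,R \right)} = \left(R + O\right) \left(-5 + R\right) = \left(O + R\right) \left(-5 + R\right) = \left(-5 + R\right) \left(O + R\right)$)
$\frac{B{\left(35 \right)} H{\left(8,0 \right)}}{12710} = \frac{14 \left(0^{2} - 40 - 0 + 8 \cdot 0\right)}{12710} = 14 \left(0 - 40 + 0 + 0\right) \frac{1}{12710} = 14 \left(-40\right) \frac{1}{12710} = \left(-560\right) \frac{1}{12710} = - \frac{56}{1271}$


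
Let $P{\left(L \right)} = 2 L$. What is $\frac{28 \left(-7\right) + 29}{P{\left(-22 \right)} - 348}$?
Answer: $\frac{167}{392} \approx 0.42602$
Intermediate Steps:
$\frac{28 \left(-7\right) + 29}{P{\left(-22 \right)} - 348} = \frac{28 \left(-7\right) + 29}{2 \left(-22\right) - 348} = \frac{-196 + 29}{-44 - 348} = - \frac{167}{-392} = \left(-167\right) \left(- \frac{1}{392}\right) = \frac{167}{392}$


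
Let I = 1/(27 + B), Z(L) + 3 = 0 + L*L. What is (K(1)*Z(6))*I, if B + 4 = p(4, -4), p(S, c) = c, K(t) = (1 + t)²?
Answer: 132/19 ≈ 6.9474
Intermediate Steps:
B = -8 (B = -4 - 4 = -8)
Z(L) = -3 + L² (Z(L) = -3 + (0 + L*L) = -3 + (0 + L²) = -3 + L²)
I = 1/19 (I = 1/(27 - 8) = 1/19 ≈ 0.052632)
(K(1)*Z(6))*I = ((1 + 1)²*(-3 + 6²))*(1/19) = (2²*(-3 + 36))*(1/19) = (4*33)*(1/19) = 132*(1/19) = 132/19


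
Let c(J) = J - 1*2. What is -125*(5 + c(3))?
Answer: -750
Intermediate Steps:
c(J) = -2 + J (c(J) = J - 2 = -2 + J)
-125*(5 + c(3)) = -125*(5 + (-2 + 3)) = -125*(5 + 1) = -125*6 = -750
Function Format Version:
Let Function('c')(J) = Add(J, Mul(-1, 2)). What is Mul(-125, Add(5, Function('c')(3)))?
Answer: -750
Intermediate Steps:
Function('c')(J) = Add(-2, J) (Function('c')(J) = Add(J, -2) = Add(-2, J))
Mul(-125, Add(5, Function('c')(3))) = Mul(-125, Add(5, Add(-2, 3))) = Mul(-125, Add(5, 1)) = Mul(-125, 6) = -750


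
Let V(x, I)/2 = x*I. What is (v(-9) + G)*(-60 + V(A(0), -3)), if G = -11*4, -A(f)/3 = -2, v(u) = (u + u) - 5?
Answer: 6432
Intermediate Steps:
v(u) = -5 + 2*u (v(u) = 2*u - 5 = -5 + 2*u)
A(f) = 6 (A(f) = -3*(-2) = 6)
V(x, I) = 2*I*x (V(x, I) = 2*(x*I) = 2*(I*x) = 2*I*x)
G = -44
(v(-9) + G)*(-60 + V(A(0), -3)) = ((-5 + 2*(-9)) - 44)*(-60 + 2*(-3)*6) = ((-5 - 18) - 44)*(-60 - 36) = (-23 - 44)*(-96) = -67*(-96) = 6432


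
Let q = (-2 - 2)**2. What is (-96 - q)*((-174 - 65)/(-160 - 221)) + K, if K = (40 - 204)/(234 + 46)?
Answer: -1889381/26670 ≈ -70.843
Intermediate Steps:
q = 16 (q = (-4)**2 = 16)
K = -41/70 (K = -164/280 = -164*1/280 = -41/70 ≈ -0.58571)
(-96 - q)*((-174 - 65)/(-160 - 221)) + K = (-96 - 1*16)*((-174 - 65)/(-160 - 221)) - 41/70 = (-96 - 16)*(-239/(-381)) - 41/70 = -(-26768)*(-1)/381 - 41/70 = -112*239/381 - 41/70 = -26768/381 - 41/70 = -1889381/26670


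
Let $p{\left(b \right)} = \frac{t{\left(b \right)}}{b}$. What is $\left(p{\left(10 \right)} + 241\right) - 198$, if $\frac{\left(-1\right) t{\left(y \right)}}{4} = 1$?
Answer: $\frac{213}{5} \approx 42.6$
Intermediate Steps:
$t{\left(y \right)} = -4$ ($t{\left(y \right)} = \left(-4\right) 1 = -4$)
$p{\left(b \right)} = - \frac{4}{b}$
$\left(p{\left(10 \right)} + 241\right) - 198 = \left(- \frac{4}{10} + 241\right) - 198 = \left(\left(-4\right) \frac{1}{10} + 241\right) - 198 = \left(- \frac{2}{5} + 241\right) - 198 = \frac{1203}{5} - 198 = \frac{213}{5}$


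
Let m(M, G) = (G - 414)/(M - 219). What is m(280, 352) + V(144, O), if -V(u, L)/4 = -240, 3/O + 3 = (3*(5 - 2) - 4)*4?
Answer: 58498/61 ≈ 958.98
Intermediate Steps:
m(M, G) = (-414 + G)/(-219 + M)
O = 3/17 (O = 3/(-3 + (3*(5 - 2) - 4)*4) = 3/(-3 + (3*3 - 4)*4) = 3/(-3 + (9 - 4)*4) = 3/(-3 + 5*4) = 3/(-3 + 20) = 3/17 ≈ 0.17647)
V(u, L) = 960 (V(u, L) = -4*(-240) = 960)
m(280, 352) + V(144, O) = (-414 + 352)/(-219 + 280) + 960 = -62/61 + 960 = 58498/61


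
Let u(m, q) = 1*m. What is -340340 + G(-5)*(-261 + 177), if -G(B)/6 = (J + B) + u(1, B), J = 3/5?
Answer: -1710268/5 ≈ -3.4205e+5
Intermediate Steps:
J = 3/5 (J = 3*(1/5) = 3/5 ≈ 0.60000)
u(m, q) = m
G(B) = -48/5 - 6*B (G(B) = -6*((3/5 + B) + 1) = -6*(8/5 + B) = -48/5 - 6*B)
-340340 + G(-5)*(-261 + 177) = -340340 + (-48/5 - 6*(-5))*(-261 + 177) = -340340 + (-48/5 + 30)*(-84) = -340340 + (102/5)*(-84) = -340340 - 8568/5 = -1710268/5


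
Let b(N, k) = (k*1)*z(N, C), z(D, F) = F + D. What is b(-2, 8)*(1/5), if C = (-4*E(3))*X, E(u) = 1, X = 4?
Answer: -144/5 ≈ -28.800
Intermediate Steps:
C = -16 (C = -4*1*4 = -4*4 = -16)
z(D, F) = D + F
b(N, k) = k*(-16 + N) (b(N, k) = (k*1)*(N - 16) = k*(-16 + N))
b(-2, 8)*(1/5) = (8*(-16 - 2))*(1/5) = (8*(-18))*(1*(⅕)) = -144*⅕ = -144/5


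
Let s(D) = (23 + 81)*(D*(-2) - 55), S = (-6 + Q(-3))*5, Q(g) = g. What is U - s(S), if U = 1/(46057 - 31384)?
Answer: -53409719/14673 ≈ -3640.0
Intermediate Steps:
S = -45 (S = (-6 - 3)*5 = -9*5 = -45)
s(D) = -5720 - 208*D (s(D) = 104*(-2*D - 55) = 104*(-55 - 2*D) = -5720 - 208*D)
U = 1/14673 ≈ 6.8152e-5
U - s(S) = 1/14673 - (-5720 - 208*(-45)) = 1/14673 - (-5720 + 9360) = 1/14673 - 1*3640 = 1/14673 - 3640 = -53409719/14673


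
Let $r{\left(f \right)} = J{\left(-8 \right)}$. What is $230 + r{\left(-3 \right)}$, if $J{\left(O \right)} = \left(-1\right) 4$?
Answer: $226$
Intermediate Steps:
$J{\left(O \right)} = -4$
$r{\left(f \right)} = -4$
$230 + r{\left(-3 \right)} = 230 - 4 = 226$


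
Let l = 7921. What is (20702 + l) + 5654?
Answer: 34277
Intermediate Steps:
(20702 + l) + 5654 = (20702 + 7921) + 5654 = 28623 + 5654 = 34277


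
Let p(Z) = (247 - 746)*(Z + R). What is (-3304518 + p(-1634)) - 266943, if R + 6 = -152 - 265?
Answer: -2545018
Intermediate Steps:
R = -423 (R = -6 + (-152 - 265) = -6 - 417 = -423)
p(Z) = 211077 - 499*Z (p(Z) = (247 - 746)*(Z - 423) = -499*(-423 + Z) = 211077 - 499*Z)
(-3304518 + p(-1634)) - 266943 = (-3304518 + (211077 - 499*(-1634))) - 266943 = (-3304518 + (211077 + 815366)) - 266943 = (-3304518 + 1026443) - 266943 = -2278075 - 266943 = -2545018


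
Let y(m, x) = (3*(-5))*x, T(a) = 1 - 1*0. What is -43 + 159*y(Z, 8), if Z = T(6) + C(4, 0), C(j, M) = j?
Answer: -19123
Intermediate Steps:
T(a) = 1 (T(a) = 1 + 0 = 1)
Z = 5 (Z = 1 + 4 = 5)
y(m, x) = -15*x
-43 + 159*y(Z, 8) = -43 + 159*(-15*8) = -43 + 159*(-120) = -43 - 19080 = -19123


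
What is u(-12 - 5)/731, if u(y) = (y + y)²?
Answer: 68/43 ≈ 1.5814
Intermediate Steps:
u(y) = 4*y² (u(y) = (2*y)² = 4*y²)
u(-12 - 5)/731 = (4*(-12 - 5)²)/731 = (4*(-17)²)*(1/731) = (4*289)*(1/731) = 1156*(1/731) = 68/43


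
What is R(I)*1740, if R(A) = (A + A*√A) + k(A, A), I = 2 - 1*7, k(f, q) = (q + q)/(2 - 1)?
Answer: -26100 - 8700*I*√5 ≈ -26100.0 - 19454.0*I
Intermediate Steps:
k(f, q) = 2*q (k(f, q) = (2*q)/1 = (2*q)*1 = 2*q)
I = -5 (I = 2 - 7 = -5)
R(A) = A^(3/2) + 3*A (R(A) = (A + A*√A) + 2*A = (A + A^(3/2)) + 2*A = A^(3/2) + 3*A)
R(I)*1740 = ((-5)^(3/2) + 3*(-5))*1740 = (-5*I*√5 - 15)*1740 = (-15 - 5*I*√5)*1740 = -26100 - 8700*I*√5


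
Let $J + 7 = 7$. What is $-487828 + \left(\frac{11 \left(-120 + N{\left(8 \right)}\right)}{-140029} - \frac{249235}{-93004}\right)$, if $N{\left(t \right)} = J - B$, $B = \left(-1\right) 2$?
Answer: $- \frac{6353074451537041}{13023257116} \approx -4.8783 \cdot 10^{5}$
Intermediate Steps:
$J = 0$ ($J = -7 + 7 = 0$)
$B = -2$
$N{\left(t \right)} = 2$ ($N{\left(t \right)} = 0 - -2 = 0 + 2 = 2$)
$-487828 + \left(\frac{11 \left(-120 + N{\left(8 \right)}\right)}{-140029} - \frac{249235}{-93004}\right) = -487828 + \left(\frac{11 \left(-120 + 2\right)}{-140029} - \frac{249235}{-93004}\right) = -487828 + \left(11 \left(-118\right) \left(- \frac{1}{140029}\right) - - \frac{249235}{93004}\right) = -487828 + \left(\left(-1298\right) \left(- \frac{1}{140029}\right) + \frac{249235}{93004}\right) = -487828 + \left(\frac{1298}{140029} + \frac{249235}{93004}\right) = -487828 + \frac{35020847007}{13023257116} = - \frac{6353074451537041}{13023257116}$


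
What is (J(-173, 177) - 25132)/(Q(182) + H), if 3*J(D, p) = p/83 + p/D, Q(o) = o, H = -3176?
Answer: 180432539/21495423 ≈ 8.3940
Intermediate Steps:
J(D, p) = p/249 + p/(3*D) (J(D, p) = (p/83 + p/D)/3 = p/249 + p/(3*D))
(J(-173, 177) - 25132)/(Q(182) + H) = ((1/249)*177*(83 - 173)/(-173) - 25132)/(182 - 3176) = ((1/249)*177*(-1/173)*(-90) - 25132)/(-2994) = (5310/14359 - 25132)*(-1/2994) = -360865078/14359*(-1/2994) = 180432539/21495423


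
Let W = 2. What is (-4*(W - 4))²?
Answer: 64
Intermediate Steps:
(-4*(W - 4))² = (-4*(2 - 4))² = (-4*(-2))² = 8² = 64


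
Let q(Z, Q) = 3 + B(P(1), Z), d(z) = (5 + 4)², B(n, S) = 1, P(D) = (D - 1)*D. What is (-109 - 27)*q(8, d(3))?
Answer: -544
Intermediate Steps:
P(D) = D*(-1 + D) (P(D) = (-1 + D)*D = D*(-1 + D))
d(z) = 81 (d(z) = 9² = 81)
q(Z, Q) = 4 (q(Z, Q) = 3 + 1 = 4)
(-109 - 27)*q(8, d(3)) = (-109 - 27)*4 = -136*4 = -544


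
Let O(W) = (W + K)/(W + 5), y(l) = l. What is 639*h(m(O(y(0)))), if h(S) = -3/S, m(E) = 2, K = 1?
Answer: -1917/2 ≈ -958.50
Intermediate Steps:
O(W) = (1 + W)/(5 + W) (O(W) = (W + 1)/(W + 5) = (1 + W)/(5 + W))
639*h(m(O(y(0)))) = 639*(-3/2) = -1917/2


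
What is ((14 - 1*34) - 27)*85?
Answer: -3995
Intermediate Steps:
((14 - 1*34) - 27)*85 = ((14 - 34) - 27)*85 = (-20 - 27)*85 = -47*85 = -3995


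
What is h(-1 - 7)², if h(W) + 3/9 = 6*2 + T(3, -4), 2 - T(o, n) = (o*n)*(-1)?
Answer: 25/9 ≈ 2.7778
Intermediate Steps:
T(o, n) = 2 + n*o (T(o, n) = 2 - o*n*(-1) = 2 - n*o*(-1) = 2 - (-1)*n*o = 2 + n*o)
h(W) = 5/3 (h(W) = -⅓ + (6*2 + (2 - 4*3)) = -⅓ + (12 + (2 - 12)) = -⅓ + (12 - 10) = -⅓ + 2 = 5/3)
h(-1 - 7)² = (5/3)² = 25/9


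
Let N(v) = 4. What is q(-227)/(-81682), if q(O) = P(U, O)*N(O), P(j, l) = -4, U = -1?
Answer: 8/40841 ≈ 0.00019588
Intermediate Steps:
q(O) = -16 (q(O) = -4*4 = -16)
q(-227)/(-81682) = -16/(-81682) = -16*(-1/81682) = 8/40841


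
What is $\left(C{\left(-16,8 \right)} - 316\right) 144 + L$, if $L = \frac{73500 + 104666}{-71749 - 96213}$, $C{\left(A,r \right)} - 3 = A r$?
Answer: $- \frac{5333218507}{83981} \approx -63505.0$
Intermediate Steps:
$C{\left(A,r \right)} = 3 + A r$
$L = - \frac{89083}{83981}$ ($L = \frac{178166}{-167962} = 178166 \left(- \frac{1}{167962}\right) = - \frac{89083}{83981} \approx -1.0608$)
$\left(C{\left(-16,8 \right)} - 316\right) 144 + L = \left(\left(3 - 128\right) - 316\right) 144 - \frac{89083}{83981} = \left(-125 - 316\right) 144 - \frac{89083}{83981} = \left(-441\right) 144 - \frac{89083}{83981} = -63504 - \frac{89083}{83981} = - \frac{5333218507}{83981}$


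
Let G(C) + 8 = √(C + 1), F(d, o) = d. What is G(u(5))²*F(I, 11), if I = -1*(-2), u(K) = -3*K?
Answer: 100 - 32*I*√14 ≈ 100.0 - 119.73*I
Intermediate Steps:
I = 2
G(C) = -8 + √(1 + C) (G(C) = -8 + √(C + 1) = -8 + √(1 + C))
G(u(5))²*F(I, 11) = (-8 + √(1 - 3*5))²*2 = (-8 + √(1 - 15))²*2 = (-8 + √(-14))²*2 = (-8 + I*√14)²*2 = 2*(-8 + I*√14)²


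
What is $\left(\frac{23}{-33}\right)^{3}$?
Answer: $- \frac{12167}{35937} \approx -0.33856$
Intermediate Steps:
$\left(\frac{23}{-33}\right)^{3} = \left(23 \left(- \frac{1}{33}\right)\right)^{3} = \left(- \frac{23}{33}\right)^{3} = - \frac{12167}{35937}$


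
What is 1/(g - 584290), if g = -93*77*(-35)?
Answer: -1/333655 ≈ -2.9971e-6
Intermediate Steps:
g = 250635 (g = -7161*(-35) = 250635)
1/(g - 584290) = 1/(250635 - 584290) = 1/(-333655) = -1/333655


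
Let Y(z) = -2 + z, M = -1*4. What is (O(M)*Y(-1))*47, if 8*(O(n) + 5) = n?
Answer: 1551/2 ≈ 775.50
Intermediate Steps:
M = -4
O(n) = -5 + n/8
(O(M)*Y(-1))*47 = ((-5 + (⅛)*(-4))*(-2 - 1))*47 = ((-5 - ½)*(-3))*47 = -11/2*(-3)*47 = (33/2)*47 = 1551/2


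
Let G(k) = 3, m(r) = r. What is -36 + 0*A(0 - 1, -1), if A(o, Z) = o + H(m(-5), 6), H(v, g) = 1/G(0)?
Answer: -36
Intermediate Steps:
H(v, g) = 1/3
A(o, Z) = 1/3 + o (A(o, Z) = o + 1/3 = 1/3 + o)
-36 + 0*A(0 - 1, -1) = -36 + 0*(1/3 + (0 - 1)) = -36 + 0*(1/3 - 1) = -36 + 0*(-2/3) = -36 + 0 = -36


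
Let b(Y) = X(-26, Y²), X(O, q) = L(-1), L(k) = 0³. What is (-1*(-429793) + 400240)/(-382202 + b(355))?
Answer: -830033/382202 ≈ -2.1717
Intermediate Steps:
L(k) = 0
X(O, q) = 0
b(Y) = 0
(-1*(-429793) + 400240)/(-382202 + b(355)) = (-1*(-429793) + 400240)/(-382202 + 0) = (429793 + 400240)/(-382202) = 830033*(-1/382202) = -830033/382202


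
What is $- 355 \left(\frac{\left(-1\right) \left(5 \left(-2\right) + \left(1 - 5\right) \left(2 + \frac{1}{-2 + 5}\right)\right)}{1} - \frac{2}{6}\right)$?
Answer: $-6745$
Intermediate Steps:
$- 355 \left(\frac{\left(-1\right) \left(5 \left(-2\right) + \left(1 - 5\right) \left(2 + \frac{1}{-2 + 5}\right)\right)}{1} - \frac{2}{6}\right) = - 355 \left(- (-10 - 4 \left(2 + \frac{1}{3}\right)) 1 - \frac{1}{3}\right) = - 355 \left(- (-10 - \frac{28}{3}) 1 - \frac{1}{3}\right) = - 355 \left(\left(-1\right) \left(- \frac{58}{3}\right) 1 - \frac{1}{3}\right) = - 355 \left(\frac{58}{3} \cdot 1 - \frac{1}{3}\right) = - 355 \left(\frac{58}{3} - \frac{1}{3}\right) = \left(-355\right) 19 = -6745$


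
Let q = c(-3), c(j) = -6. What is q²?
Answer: 36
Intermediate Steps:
q = -6
q² = (-6)² = 36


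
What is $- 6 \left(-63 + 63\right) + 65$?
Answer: $65$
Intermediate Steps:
$- 6 \left(-63 + 63\right) + 65 = \left(-6\right) 0 + 65 = 0 + 65 = 65$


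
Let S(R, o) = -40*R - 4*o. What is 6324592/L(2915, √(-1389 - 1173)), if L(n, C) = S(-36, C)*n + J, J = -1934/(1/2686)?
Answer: -394150154588/83910907411 + 4609046420*I*√2562/83910907411 ≈ -4.6972 + 2.7802*I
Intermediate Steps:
J = -5194724 (J = -1934/1/2686 = -1934*2686 = -5194724)
L(n, C) = -5194724 + n*(1440 - 4*C) (L(n, C) = (-40*(-36) - 4*C)*n - 5194724 = (1440 - 4*C)*n - 5194724 = n*(1440 - 4*C) - 5194724 = -5194724 + n*(1440 - 4*C))
6324592/L(2915, √(-1389 - 1173)) = 6324592/(-5194724 - 4*2915*(-360 + √(-1389 - 1173))) = 6324592/(-5194724 - 4*2915*(-360 + √(-2562))) = 6324592/(-5194724 - 4*2915*(-360 + I*√2562)) = 6324592/(-5194724 + (4197600 - 11660*I*√2562)) = 6324592/(-997124 - 11660*I*√2562)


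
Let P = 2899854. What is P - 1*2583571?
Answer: 316283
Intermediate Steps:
P - 1*2583571 = 2899854 - 1*2583571 = 2899854 - 2583571 = 316283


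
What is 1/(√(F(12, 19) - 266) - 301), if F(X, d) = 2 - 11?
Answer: -301/90876 - 5*I*√11/90876 ≈ -0.0033122 - 0.00018248*I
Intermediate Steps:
F(X, d) = -9
1/(√(F(12, 19) - 266) - 301) = 1/(√(-9 - 266) - 301) = 1/(√(-275) - 301) = 1/(5*I*√11 - 301) = 1/(-301 + 5*I*√11)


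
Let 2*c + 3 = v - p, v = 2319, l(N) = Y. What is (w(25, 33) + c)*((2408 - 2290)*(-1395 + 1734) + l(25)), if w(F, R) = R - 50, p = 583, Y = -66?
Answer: 33925632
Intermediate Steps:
l(N) = -66
c = 1733/2 (c = -3/2 + (2319 - 1*583)/2 = -3/2 + (2319 - 583)/2 = -3/2 + (½)*1736 = -3/2 + 868 = 1733/2 ≈ 866.50)
w(F, R) = -50 + R
(w(25, 33) + c)*((2408 - 2290)*(-1395 + 1734) + l(25)) = ((-50 + 33) + 1733/2)*((2408 - 2290)*(-1395 + 1734) - 66) = (-17 + 1733/2)*(118*339 - 66) = 1699*(40002 - 66)/2 = (1699/2)*39936 = 33925632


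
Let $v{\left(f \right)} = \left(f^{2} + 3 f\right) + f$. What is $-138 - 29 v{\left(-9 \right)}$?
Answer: $-1443$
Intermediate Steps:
$v{\left(f \right)} = f^{2} + 4 f$
$-138 - 29 v{\left(-9 \right)} = -138 - 29 \left(- 9 \left(4 - 9\right)\right) = -138 - 29 \left(\left(-9\right) \left(-5\right)\right) = -138 - 1305 = -1443$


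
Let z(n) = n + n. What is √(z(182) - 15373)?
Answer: I*√15009 ≈ 122.51*I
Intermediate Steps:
z(n) = 2*n
√(z(182) - 15373) = √(2*182 - 15373) = √(364 - 15373) = √(-15009) = I*√15009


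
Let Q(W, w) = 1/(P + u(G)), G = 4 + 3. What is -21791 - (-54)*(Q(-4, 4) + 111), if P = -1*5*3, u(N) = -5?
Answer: -157997/10 ≈ -15800.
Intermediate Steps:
G = 7
P = -15 (P = -5*3 = -15)
Q(W, w) = -1/20 (Q(W, w) = 1/(-15 - 5) = 1/(-20) = -1/20)
-21791 - (-54)*(Q(-4, 4) + 111) = -21791 - (-54)*(-1/20 + 111) = -21791 - (-54)*2219/20 = -21791 - 1*(-59913/10) = -21791 + 59913/10 = -157997/10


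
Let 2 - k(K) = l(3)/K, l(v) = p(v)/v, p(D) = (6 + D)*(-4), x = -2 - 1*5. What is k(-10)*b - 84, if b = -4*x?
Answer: -308/5 ≈ -61.600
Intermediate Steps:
x = -7 (x = -2 - 5 = -7)
p(D) = -24 - 4*D
b = 28 (b = -4*(-7) = 28)
l(v) = (-24 - 4*v)/v
k(K) = 2 + 12/K (k(K) = 2 - (-4 - 24/3)/K = 2 - (-4 - 24*1/3)/K = 2 - (-4 - 8)/K = 2 - (-12)/K = 2 + 12/K)
k(-10)*b - 84 = (2 + 12/(-10))*28 - 84 = (2 + 12*(-1/10))*28 - 84 = (2 - 6/5)*28 - 84 = (4/5)*28 - 84 = 112/5 - 84 = -308/5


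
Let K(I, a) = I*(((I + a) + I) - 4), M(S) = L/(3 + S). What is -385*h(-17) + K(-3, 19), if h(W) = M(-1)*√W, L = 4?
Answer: -27 - 770*I*√17 ≈ -27.0 - 3174.8*I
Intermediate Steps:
M(S) = 4/(3 + S)
h(W) = 2*√W (h(W) = (4/(3 - 1))*√W = (4/2)*√W = (4*(½))*√W = 2*√W)
K(I, a) = I*(-4 + a + 2*I) (K(I, a) = I*((a + 2*I) - 4) = I*(-4 + a + 2*I))
-385*h(-17) + K(-3, 19) = -770*√(-17) - 3*(-4 + 19 + 2*(-3)) = -770*I*√17 - 3*(-4 + 19 - 6) = -770*I*√17 - 3*9 = -770*I*√17 - 27 = -27 - 770*I*√17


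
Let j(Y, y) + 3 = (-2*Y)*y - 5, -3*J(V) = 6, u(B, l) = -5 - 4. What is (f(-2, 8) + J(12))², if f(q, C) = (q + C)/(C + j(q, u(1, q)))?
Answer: 169/36 ≈ 4.6944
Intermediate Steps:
u(B, l) = -9
J(V) = -2 (J(V) = -⅓*6 = -2)
j(Y, y) = -8 - 2*Y*y (j(Y, y) = -3 + ((-2*Y)*y - 5) = -3 + (-2*Y*y - 5) = -3 + (-5 - 2*Y*y) = -8 - 2*Y*y)
f(q, C) = (C + q)/(-8 + C + 18*q) (f(q, C) = (q + C)/(C + (-8 - 2*q*(-9))) = (C + q)/(C + (-8 + 18*q)) = (C + q)/(-8 + C + 18*q))
(f(-2, 8) + J(12))² = ((8 - 2)/(-8 + 8 + 18*(-2)) - 2)² = (6/(-8 + 8 - 36) - 2)² = (6/(-36) - 2)² = (-1/36*6 - 2)² = (-⅙ - 2)² = (-13/6)² = 169/36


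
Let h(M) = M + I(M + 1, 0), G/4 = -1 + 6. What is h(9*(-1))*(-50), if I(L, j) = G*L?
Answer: 8450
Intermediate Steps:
G = 20 (G = 4*(-1 + 6) = 4*5 = 20)
I(L, j) = 20*L
h(M) = 20 + 21*M (h(M) = M + 20*(M + 1) = M + 20*(1 + M) = M + (20 + 20*M) = 20 + 21*M)
h(9*(-1))*(-50) = (20 + 21*(9*(-1)))*(-50) = (20 + 21*(-9))*(-50) = (20 - 189)*(-50) = -169*(-50) = 8450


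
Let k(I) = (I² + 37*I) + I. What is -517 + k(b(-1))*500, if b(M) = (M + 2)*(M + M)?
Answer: -36517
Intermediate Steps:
b(M) = 2*M*(2 + M) (b(M) = (2 + M)*(2*M) = 2*M*(2 + M))
k(I) = I² + 38*I
-517 + k(b(-1))*500 = -517 + ((2*(-1)*(2 - 1))*(38 + 2*(-1)*(2 - 1)))*500 = -517 + ((2*(-1)*1)*(38 + 2*(-1)*1))*500 = -517 - 2*(38 - 2)*500 = -517 - 2*36*500 = -517 - 72*500 = -517 - 36000 = -36517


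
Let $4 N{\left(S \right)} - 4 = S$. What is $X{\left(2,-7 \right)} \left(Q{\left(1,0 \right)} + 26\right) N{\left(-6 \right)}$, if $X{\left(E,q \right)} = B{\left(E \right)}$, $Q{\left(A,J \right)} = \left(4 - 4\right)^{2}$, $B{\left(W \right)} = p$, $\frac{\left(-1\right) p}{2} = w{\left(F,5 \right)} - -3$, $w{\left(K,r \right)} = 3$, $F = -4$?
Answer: $156$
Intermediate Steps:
$N{\left(S \right)} = 1 + \frac{S}{4}$
$p = -12$ ($p = - 2 \left(3 - -3\right) = - 2 \left(3 + 3\right) = \left(-2\right) 6 = -12$)
$B{\left(W \right)} = -12$
$Q{\left(A,J \right)} = 0$ ($Q{\left(A,J \right)} = 0^{2} = 0$)
$X{\left(E,q \right)} = -12$
$X{\left(2,-7 \right)} \left(Q{\left(1,0 \right)} + 26\right) N{\left(-6 \right)} = - 12 \left(0 + 26\right) \left(1 + \frac{1}{4} \left(-6\right)\right) = - 12 \cdot 26 \left(1 - \frac{3}{2}\right) = - 12 \cdot 26 \left(- \frac{1}{2}\right) = \left(-12\right) \left(-13\right) = 156$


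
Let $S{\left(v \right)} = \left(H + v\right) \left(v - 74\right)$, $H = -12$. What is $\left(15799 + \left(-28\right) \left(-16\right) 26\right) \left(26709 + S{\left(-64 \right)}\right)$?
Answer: $1020946059$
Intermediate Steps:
$S{\left(v \right)} = \left(-74 + v\right) \left(-12 + v\right)$ ($S{\left(v \right)} = \left(-12 + v\right) \left(v - 74\right) = \left(-12 + v\right) \left(-74 + v\right) = \left(-74 + v\right) \left(-12 + v\right)$)
$\left(15799 + \left(-28\right) \left(-16\right) 26\right) \left(26709 + S{\left(-64 \right)}\right) = \left(15799 + \left(-28\right) \left(-16\right) 26\right) \left(26709 + \left(888 + \left(-64\right)^{2} - -5504\right)\right) = \left(15799 + 448 \cdot 26\right) \left(26709 + \left(888 + 4096 + 5504\right)\right) = \left(15799 + 11648\right) \left(26709 + 10488\right) = 27447 \cdot 37197 = 1020946059$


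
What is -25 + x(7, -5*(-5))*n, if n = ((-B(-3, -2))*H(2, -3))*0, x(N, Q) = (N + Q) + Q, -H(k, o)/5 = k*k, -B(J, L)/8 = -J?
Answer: -25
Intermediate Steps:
B(J, L) = 8*J (B(J, L) = -(-8)*J = 8*J)
H(k, o) = -5*k**2 (H(k, o) = -5*k*k = -5*k**2)
x(N, Q) = N + 2*Q
n = 0 (n = ((-8*(-3))*(-5*2**2))*0 = ((-1*(-24))*(-5*4))*0 = (24*(-20))*0 = -480*0 = 0)
-25 + x(7, -5*(-5))*n = -25 + (7 + 2*(-5*(-5)))*0 = -25 + (7 + 2*25)*0 = -25 + (7 + 50)*0 = -25 + 57*0 = -25 + 0 = -25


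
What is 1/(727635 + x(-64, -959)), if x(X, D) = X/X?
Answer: 1/727636 ≈ 1.3743e-6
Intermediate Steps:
x(X, D) = 1
1/(727635 + x(-64, -959)) = 1/(727635 + 1) = 1/727636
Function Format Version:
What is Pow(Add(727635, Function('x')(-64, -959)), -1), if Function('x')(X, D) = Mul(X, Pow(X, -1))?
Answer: Rational(1, 727636) ≈ 1.3743e-6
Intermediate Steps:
Function('x')(X, D) = 1
Pow(Add(727635, Function('x')(-64, -959)), -1) = Pow(Add(727635, 1), -1) = Pow(727636, -1) = Rational(1, 727636)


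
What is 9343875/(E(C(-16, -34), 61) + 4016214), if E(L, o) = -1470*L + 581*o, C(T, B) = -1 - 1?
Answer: 1868775/810919 ≈ 2.3045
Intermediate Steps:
C(T, B) = -2
9343875/(E(C(-16, -34), 61) + 4016214) = 9343875/((-1470*(-2) + 581*61) + 4016214) = 9343875/((2940 + 35441) + 4016214) = 9343875/(38381 + 4016214) = 9343875/4054595 = 9343875*(1/4054595) = 1868775/810919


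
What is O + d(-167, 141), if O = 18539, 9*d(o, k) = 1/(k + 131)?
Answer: 45383473/2448 ≈ 18539.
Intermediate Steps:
d(o, k) = 1/(9*(131 + k)) (d(o, k) = 1/(9*(k + 131)) = 1/(9*(131 + k)))
O + d(-167, 141) = 18539 + 1/(9*(131 + 141)) = 18539 + (⅑)/272 = 18539 + (⅑)*(1/272) = 18539 + 1/2448 = 45383473/2448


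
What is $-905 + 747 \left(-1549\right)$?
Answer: $-1158008$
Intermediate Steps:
$-905 + 747 \left(-1549\right) = -905 - 1157103 = -1158008$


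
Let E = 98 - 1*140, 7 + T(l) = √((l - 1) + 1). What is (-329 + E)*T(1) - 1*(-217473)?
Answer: 219699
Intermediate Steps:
T(l) = -7 + √l (T(l) = -7 + √((l - 1) + 1) = -7 + √((-1 + l) + 1) = -7 + √l)
E = -42 (E = 98 - 140 = -42)
(-329 + E)*T(1) - 1*(-217473) = (-329 - 42)*(-7 + √1) - 1*(-217473) = -371*(-7 + 1) + 217473 = -371*(-6) + 217473 = 2226 + 217473 = 219699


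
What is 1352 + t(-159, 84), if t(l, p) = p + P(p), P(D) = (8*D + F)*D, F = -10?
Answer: 57044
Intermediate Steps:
P(D) = D*(-10 + 8*D) (P(D) = (8*D - 10)*D = (-10 + 8*D)*D = D*(-10 + 8*D))
t(l, p) = p + 2*p*(-5 + 4*p)
1352 + t(-159, 84) = 1352 + 84*(-9 + 8*84) = 1352 + 84*(-9 + 672) = 1352 + 84*663 = 1352 + 55692 = 57044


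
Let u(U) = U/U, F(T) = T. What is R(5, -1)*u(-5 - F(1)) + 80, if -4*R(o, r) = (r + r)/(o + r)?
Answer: 641/8 ≈ 80.125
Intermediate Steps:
R(o, r) = -r/(2*(o + r)) (R(o, r) = -(r + r)/(4*(o + r)) = -2*r/(4*(o + r)) = -r/(2*(o + r)))
u(U) = 1
R(5, -1)*u(-5 - F(1)) + 80 = -1*(-1)/(2*5 + 2*(-1))*1 + 80 = -1*(-1)/(10 - 2)*1 + 80 = -1*(-1)/8*1 + 80 = -1*(-1)*1/8*1 + 80 = (1/8)*1 + 80 = 1/8 + 80 = 641/8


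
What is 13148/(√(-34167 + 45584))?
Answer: 13148*√233/1631 ≈ 123.05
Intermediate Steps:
13148/(√(-34167 + 45584)) = 13148/(√11417) = 13148/((7*√233)) = 13148*(√233/1631) = 13148*√233/1631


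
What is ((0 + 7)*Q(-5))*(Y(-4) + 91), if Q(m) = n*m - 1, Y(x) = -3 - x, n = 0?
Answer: -644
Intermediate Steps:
Q(m) = -1 (Q(m) = 0*m - 1 = 0 - 1 = -1)
((0 + 7)*Q(-5))*(Y(-4) + 91) = ((0 + 7)*(-1))*((-3 - 1*(-4)) + 91) = (7*(-1))*((-3 + 4) + 91) = -7*(1 + 91) = -7*92 = -644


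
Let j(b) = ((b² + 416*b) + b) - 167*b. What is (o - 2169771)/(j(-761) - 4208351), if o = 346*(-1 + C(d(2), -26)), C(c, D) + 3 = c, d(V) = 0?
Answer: 62033/109128 ≈ 0.56844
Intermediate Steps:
C(c, D) = -3 + c
j(b) = b² + 250*b (j(b) = (b² + 417*b) - 167*b = b² + 250*b)
o = -1384 (o = 346*(-1 + (-3 + 0)) = 346*(-1 - 3) = 346*(-4) = -1384)
(o - 2169771)/(j(-761) - 4208351) = (-1384 - 2169771)/(-761*(250 - 761) - 4208351) = -2171155/(-761*(-511) - 4208351) = -2171155/(388871 - 4208351) = -2171155/(-3819480) = -2171155*(-1/3819480) = 62033/109128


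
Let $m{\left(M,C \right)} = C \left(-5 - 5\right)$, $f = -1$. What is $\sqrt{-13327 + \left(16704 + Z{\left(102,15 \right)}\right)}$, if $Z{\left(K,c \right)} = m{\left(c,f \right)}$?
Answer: $\sqrt{3387} \approx 58.198$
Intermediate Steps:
$m{\left(M,C \right)} = - 10 C$ ($m{\left(M,C \right)} = C \left(-10\right) = - 10 C$)
$Z{\left(K,c \right)} = 10$ ($Z{\left(K,c \right)} = \left(-10\right) \left(-1\right) = 10$)
$\sqrt{-13327 + \left(16704 + Z{\left(102,15 \right)}\right)} = \sqrt{-13327 + \left(16704 + 10\right)} = \sqrt{-13327 + 16714} = \sqrt{3387}$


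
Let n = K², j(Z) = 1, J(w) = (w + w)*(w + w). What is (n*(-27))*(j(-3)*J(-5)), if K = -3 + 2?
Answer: -2700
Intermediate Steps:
J(w) = 4*w² (J(w) = (2*w)*(2*w) = 4*w²)
K = -1
n = 1 (n = (-1)² = 1)
(n*(-27))*(j(-3)*J(-5)) = (1*(-27))*(1*(4*(-5)²)) = -27*4*25 = -27*100 = -2700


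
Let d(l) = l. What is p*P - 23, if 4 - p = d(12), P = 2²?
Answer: -55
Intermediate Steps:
P = 4
p = -8 (p = 4 - 1*12 = 4 - 12 = -8)
p*P - 23 = -8*4 - 23 = -32 - 23 = -55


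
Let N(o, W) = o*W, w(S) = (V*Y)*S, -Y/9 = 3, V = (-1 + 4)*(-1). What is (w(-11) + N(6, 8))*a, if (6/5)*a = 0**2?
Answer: 0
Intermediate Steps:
V = -3 (V = 3*(-1) = -3)
Y = -27 (Y = -9*3 = -27)
a = 0 (a = (5/6)*0**2 = (5/6)*0 = 0)
w(S) = 81*S (w(S) = (-3*(-27))*S = 81*S)
N(o, W) = W*o
(w(-11) + N(6, 8))*a = (81*(-11) + 8*6)*0 = (-891 + 48)*0 = -843*0 = 0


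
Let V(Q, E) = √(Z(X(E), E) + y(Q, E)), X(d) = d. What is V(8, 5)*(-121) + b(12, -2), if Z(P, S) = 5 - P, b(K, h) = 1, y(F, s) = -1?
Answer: 1 - 121*I ≈ 1.0 - 121.0*I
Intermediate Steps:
V(Q, E) = √(4 - E) (V(Q, E) = √((5 - E) - 1) = √(4 - E))
V(8, 5)*(-121) + b(12, -2) = √(4 - 1*5)*(-121) + 1 = √(4 - 5)*(-121) + 1 = √(-1)*(-121) + 1 = I*(-121) + 1 = -121*I + 1 = 1 - 121*I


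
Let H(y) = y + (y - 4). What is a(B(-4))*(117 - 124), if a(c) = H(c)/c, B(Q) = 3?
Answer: -14/3 ≈ -4.6667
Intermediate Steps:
H(y) = -4 + 2*y (H(y) = y + (-4 + y) = -4 + 2*y)
a(c) = (-4 + 2*c)/c
a(B(-4))*(117 - 124) = (2 - 4/3)*(117 - 124) = (2 - 4*⅓)*(-7) = (2 - 4/3)*(-7) = (⅔)*(-7) = -14/3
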